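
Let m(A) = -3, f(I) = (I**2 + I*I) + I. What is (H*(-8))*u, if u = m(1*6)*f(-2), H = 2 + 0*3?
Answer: 288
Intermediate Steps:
f(I) = I + 2*I**2 (f(I) = (I**2 + I**2) + I = 2*I**2 + I = I + 2*I**2)
H = 2 (H = 2 + 0 = 2)
u = -18 (u = -(-6)*(1 + 2*(-2)) = -(-6)*(1 - 4) = -(-6)*(-3) = -3*6 = -18)
(H*(-8))*u = (2*(-8))*(-18) = -16*(-18) = 288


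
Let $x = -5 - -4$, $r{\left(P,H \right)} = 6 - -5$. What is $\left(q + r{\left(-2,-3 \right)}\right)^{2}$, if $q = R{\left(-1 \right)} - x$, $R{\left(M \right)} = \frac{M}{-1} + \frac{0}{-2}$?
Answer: $169$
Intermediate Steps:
$r{\left(P,H \right)} = 11$ ($r{\left(P,H \right)} = 6 + 5 = 11$)
$R{\left(M \right)} = - M$ ($R{\left(M \right)} = M \left(-1\right) + 0 \left(- \frac{1}{2}\right) = - M + 0 = - M$)
$x = -1$ ($x = -5 + 4 = -1$)
$q = 2$ ($q = \left(-1\right) \left(-1\right) - -1 = 1 + 1 = 2$)
$\left(q + r{\left(-2,-3 \right)}\right)^{2} = \left(2 + 11\right)^{2} = 13^{2} = 169$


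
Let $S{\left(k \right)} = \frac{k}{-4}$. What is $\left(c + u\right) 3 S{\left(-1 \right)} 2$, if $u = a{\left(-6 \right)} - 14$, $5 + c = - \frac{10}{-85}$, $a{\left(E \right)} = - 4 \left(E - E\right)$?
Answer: $- \frac{963}{34} \approx -28.324$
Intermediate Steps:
$S{\left(k \right)} = - \frac{k}{4}$ ($S{\left(k \right)} = k \left(- \frac{1}{4}\right) = - \frac{k}{4}$)
$a{\left(E \right)} = 0$ ($a{\left(E \right)} = \left(-4\right) 0 = 0$)
$c = - \frac{83}{17}$ ($c = -5 - \frac{10}{-85} = -5 - - \frac{2}{17} = -5 + \frac{2}{17} = - \frac{83}{17} \approx -4.8824$)
$u = -14$ ($u = 0 - 14 = -14$)
$\left(c + u\right) 3 S{\left(-1 \right)} 2 = \left(- \frac{83}{17} - 14\right) 3 \left(\left(- \frac{1}{4}\right) \left(-1\right)\right) 2 = - \frac{321 \cdot 3 \cdot \frac{1}{4} \cdot 2}{17} = - \frac{321 \cdot \frac{3}{4} \cdot 2}{17} = \left(- \frac{321}{17}\right) \frac{3}{2} = - \frac{963}{34}$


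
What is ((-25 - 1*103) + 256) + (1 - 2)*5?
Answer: 123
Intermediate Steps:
((-25 - 1*103) + 256) + (1 - 2)*5 = ((-25 - 103) + 256) - 1*5 = (-128 + 256) - 5 = 128 - 5 = 123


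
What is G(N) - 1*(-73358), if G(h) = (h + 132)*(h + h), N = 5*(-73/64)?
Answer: 147286889/2048 ≈ 71917.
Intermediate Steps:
N = -365/64 (N = 5*(-73*1/64) = 5*(-73/64) = -365/64 ≈ -5.7031)
G(h) = 2*h*(132 + h) (G(h) = (132 + h)*(2*h) = 2*h*(132 + h))
G(N) - 1*(-73358) = 2*(-365/64)*(132 - 365/64) - 1*(-73358) = 2*(-365/64)*(8083/64) + 73358 = -2950295/2048 + 73358 = 147286889/2048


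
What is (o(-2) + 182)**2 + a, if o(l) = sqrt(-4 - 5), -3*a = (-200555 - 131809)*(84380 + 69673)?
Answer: 17067256879 + 1092*I ≈ 1.7067e+10 + 1092.0*I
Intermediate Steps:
a = 17067223764 (a = -(-200555 - 131809)*(84380 + 69673)/3 = -(-110788)*154053 = -1/3*(-51201671292) = 17067223764)
o(l) = 3*I (o(l) = sqrt(-9) = 3*I)
(o(-2) + 182)**2 + a = (3*I + 182)**2 + 17067223764 = (182 + 3*I)**2 + 17067223764 = 17067223764 + (182 + 3*I)**2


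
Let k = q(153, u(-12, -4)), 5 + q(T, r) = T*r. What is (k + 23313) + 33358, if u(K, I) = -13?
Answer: 54677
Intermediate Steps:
q(T, r) = -5 + T*r
k = -1994 (k = -5 + 153*(-13) = -5 - 1989 = -1994)
(k + 23313) + 33358 = (-1994 + 23313) + 33358 = 21319 + 33358 = 54677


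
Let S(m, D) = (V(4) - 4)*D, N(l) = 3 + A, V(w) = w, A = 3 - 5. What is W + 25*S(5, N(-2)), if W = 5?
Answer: 5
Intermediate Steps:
A = -2
N(l) = 1 (N(l) = 3 - 2 = 1)
S(m, D) = 0 (S(m, D) = (4 - 4)*D = 0*D = 0)
W + 25*S(5, N(-2)) = 5 + 25*0 = 5 + 0 = 5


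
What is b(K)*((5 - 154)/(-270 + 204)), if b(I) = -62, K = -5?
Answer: -4619/33 ≈ -139.97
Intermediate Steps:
b(K)*((5 - 154)/(-270 + 204)) = -62*(5 - 154)/(-270 + 204) = -(-9238)/(-66) = -(-9238)*(-1)/66 = -62*149/66 = -4619/33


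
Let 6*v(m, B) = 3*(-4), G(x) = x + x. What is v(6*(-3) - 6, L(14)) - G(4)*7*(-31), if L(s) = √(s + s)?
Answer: 1734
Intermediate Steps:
L(s) = √2*√s (L(s) = √(2*s) = √2*√s)
G(x) = 2*x
v(m, B) = -2 (v(m, B) = (3*(-4))/6 = (⅙)*(-12) = -2)
v(6*(-3) - 6, L(14)) - G(4)*7*(-31) = -2 - (2*4)*7*(-31) = -2 - 8*7*(-31) = -2 - 56*(-31) = -2 - 1*(-1736) = -2 + 1736 = 1734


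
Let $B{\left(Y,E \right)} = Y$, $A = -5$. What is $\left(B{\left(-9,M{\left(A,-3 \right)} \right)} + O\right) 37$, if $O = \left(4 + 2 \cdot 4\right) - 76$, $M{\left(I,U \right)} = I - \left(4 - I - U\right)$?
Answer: $-2701$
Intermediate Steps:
$M{\left(I,U \right)} = -4 + U + 2 I$ ($M{\left(I,U \right)} = I + \left(-4 + I + U\right) = -4 + U + 2 I$)
$O = -64$ ($O = \left(4 + 8\right) - 76 = 12 - 76 = -64$)
$\left(B{\left(-9,M{\left(A,-3 \right)} \right)} + O\right) 37 = \left(-9 - 64\right) 37 = \left(-73\right) 37 = -2701$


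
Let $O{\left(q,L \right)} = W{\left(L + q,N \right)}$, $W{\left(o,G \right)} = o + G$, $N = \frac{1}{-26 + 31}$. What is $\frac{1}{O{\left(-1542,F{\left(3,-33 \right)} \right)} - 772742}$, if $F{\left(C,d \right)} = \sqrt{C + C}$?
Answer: $- \frac{6452365}{4995961691137} - \frac{25 \sqrt{6}}{14987885073411} \approx -1.2915 \cdot 10^{-6}$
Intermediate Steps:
$N = \frac{1}{5} \approx 0.2$
$W{\left(o,G \right)} = G + o$
$F{\left(C,d \right)} = \sqrt{2} \sqrt{C}$ ($F{\left(C,d \right)} = \sqrt{2 C} = \sqrt{2} \sqrt{C}$)
$O{\left(q,L \right)} = \frac{1}{5} + L + q$ ($O{\left(q,L \right)} = \frac{1}{5} + \left(L + q\right) = \frac{1}{5} + L + q$)
$\frac{1}{O{\left(-1542,F{\left(3,-33 \right)} \right)} - 772742} = \frac{1}{\left(\frac{1}{5} + \sqrt{2} \sqrt{3} - 1542\right) - 772742} = \frac{1}{\left(\frac{1}{5} + \sqrt{6} - 1542\right) - 772742} = \frac{1}{\left(- \frac{7709}{5} + \sqrt{6}\right) - 772742} = \frac{1}{- \frac{3871419}{5} + \sqrt{6}}$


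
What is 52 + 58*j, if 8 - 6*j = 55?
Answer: -1207/3 ≈ -402.33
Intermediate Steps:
j = -47/6 (j = 4/3 - 1/6*55 = 4/3 - 55/6 = -47/6 ≈ -7.8333)
52 + 58*j = 52 + 58*(-47/6) = 52 - 1363/3 = -1207/3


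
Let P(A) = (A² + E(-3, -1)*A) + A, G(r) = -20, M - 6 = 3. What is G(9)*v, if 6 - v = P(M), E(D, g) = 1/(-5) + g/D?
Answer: 1704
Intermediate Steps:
M = 9 (M = 6 + 3 = 9)
E(D, g) = -⅕ + g/D (E(D, g) = 1*(-⅕) + g/D = -⅕ + g/D)
P(A) = A² + 17*A/15 (P(A) = (A² + ((-1 - ⅕*(-3))/(-3))*A) + A = (A² + (-(-1 + ⅗)/3)*A) + A = (A² + (-⅓*(-⅖))*A) + A = (A² + 2*A/15) + A = A² + 17*A/15)
v = -426/5 (v = 6 - 9*(17 + 15*9)/15 = 6 - 9*(17 + 135)/15 = 6 - 9*152/15 = 6 - 1*456/5 = 6 - 456/5 = -426/5 ≈ -85.200)
G(9)*v = -20*(-426/5) = 1704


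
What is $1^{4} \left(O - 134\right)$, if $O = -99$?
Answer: $-233$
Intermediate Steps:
$1^{4} \left(O - 134\right) = 1^{4} \left(-99 - 134\right) = 1 \left(-233\right) = -233$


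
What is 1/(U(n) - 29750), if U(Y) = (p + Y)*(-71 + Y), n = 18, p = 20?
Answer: -1/31764 ≈ -3.1482e-5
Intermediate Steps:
U(Y) = (-71 + Y)*(20 + Y) (U(Y) = (20 + Y)*(-71 + Y) = (-71 + Y)*(20 + Y))
1/(U(n) - 29750) = 1/((-1420 + 18**2 - 51*18) - 29750) = 1/((-1420 + 324 - 918) - 29750) = 1/(-2014 - 29750) = 1/(-31764) = -1/31764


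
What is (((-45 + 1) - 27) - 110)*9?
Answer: -1629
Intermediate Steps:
(((-45 + 1) - 27) - 110)*9 = ((-44 - 27) - 110)*9 = (-71 - 110)*9 = -181*9 = -1629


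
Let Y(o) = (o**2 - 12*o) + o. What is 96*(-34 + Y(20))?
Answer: 14016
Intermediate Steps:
Y(o) = o**2 - 11*o
96*(-34 + Y(20)) = 96*(-34 + 20*(-11 + 20)) = 96*(-34 + 20*9) = 96*(-34 + 180) = 96*146 = 14016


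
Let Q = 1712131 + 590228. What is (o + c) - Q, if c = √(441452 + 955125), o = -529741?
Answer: -2832100 + √1396577 ≈ -2.8309e+6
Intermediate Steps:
Q = 2302359
c = √1396577 ≈ 1181.8
(o + c) - Q = (-529741 + √1396577) - 1*2302359 = (-529741 + √1396577) - 2302359 = -2832100 + √1396577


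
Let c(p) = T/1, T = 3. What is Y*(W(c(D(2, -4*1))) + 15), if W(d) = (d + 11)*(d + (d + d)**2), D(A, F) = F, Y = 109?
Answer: 61149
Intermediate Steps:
c(p) = 3 (c(p) = 3/1 = 3*1 = 3)
W(d) = (11 + d)*(d + 4*d**2) (W(d) = (11 + d)*(d + (2*d)**2) = (11 + d)*(d + 4*d**2))
Y*(W(c(D(2, -4*1))) + 15) = 109*(3*(11 + 4*3**2 + 45*3) + 15) = 109*(3*(11 + 4*9 + 135) + 15) = 109*(3*(11 + 36 + 135) + 15) = 109*(3*182 + 15) = 109*(546 + 15) = 109*561 = 61149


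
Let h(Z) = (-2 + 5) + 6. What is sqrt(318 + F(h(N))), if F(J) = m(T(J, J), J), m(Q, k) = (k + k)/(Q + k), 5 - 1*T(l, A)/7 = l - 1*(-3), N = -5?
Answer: sqrt(31755)/10 ≈ 17.820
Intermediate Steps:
T(l, A) = 14 - 7*l (T(l, A) = 35 - 7*(l - 1*(-3)) = 35 - 7*(l + 3) = 35 - 7*(3 + l) = 35 + (-21 - 7*l) = 14 - 7*l)
m(Q, k) = 2*k/(Q + k) (m(Q, k) = (2*k)/(Q + k) = 2*k/(Q + k))
h(Z) = 9 (h(Z) = 3 + 6 = 9)
F(J) = 2*J/(14 - 6*J) (F(J) = 2*J/((14 - 7*J) + J) = 2*J/(14 - 6*J))
sqrt(318 + F(h(N))) = sqrt(318 - 1*9/(-7 + 3*9)) = sqrt(318 - 1*9/(-7 + 27)) = sqrt(318 - 1*9/20) = sqrt(318 - 1*9*1/20) = sqrt(318 - 9/20) = sqrt(6351/20) = sqrt(31755)/10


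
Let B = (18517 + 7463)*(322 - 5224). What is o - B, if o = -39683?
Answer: 127314277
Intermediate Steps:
B = -127353960 (B = 25980*(-4902) = -127353960)
o - B = -39683 - 1*(-127353960) = -39683 + 127353960 = 127314277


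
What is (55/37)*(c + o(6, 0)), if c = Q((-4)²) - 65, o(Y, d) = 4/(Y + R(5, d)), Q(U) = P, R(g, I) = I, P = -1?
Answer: -10780/111 ≈ -97.117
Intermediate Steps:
Q(U) = -1
o(Y, d) = 4/(Y + d)
c = -66 (c = -1 - 65 = -66)
(55/37)*(c + o(6, 0)) = (55/37)*(-66 + 4/(6 + 0)) = (55*(1/37))*(-66 + 4/6) = 55*(-66 + 4*(⅙))/37 = 55*(-66 + ⅔)/37 = (55/37)*(-196/3) = -10780/111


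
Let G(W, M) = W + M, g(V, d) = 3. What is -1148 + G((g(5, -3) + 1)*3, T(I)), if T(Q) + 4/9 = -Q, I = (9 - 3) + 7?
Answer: -10345/9 ≈ -1149.4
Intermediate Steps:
I = 13 (I = 6 + 7 = 13)
T(Q) = -4/9 - Q
G(W, M) = M + W
-1148 + G((g(5, -3) + 1)*3, T(I)) = -1148 + ((-4/9 - 1*13) + (3 + 1)*3) = -1148 + ((-4/9 - 13) + 4*3) = -1148 + (-121/9 + 12) = -1148 - 13/9 = -10345/9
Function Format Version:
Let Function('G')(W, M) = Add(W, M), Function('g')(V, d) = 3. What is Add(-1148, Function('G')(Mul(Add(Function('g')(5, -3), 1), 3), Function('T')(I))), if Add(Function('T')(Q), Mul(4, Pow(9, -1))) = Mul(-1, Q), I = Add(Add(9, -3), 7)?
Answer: Rational(-10345, 9) ≈ -1149.4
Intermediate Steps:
I = 13 (I = Add(6, 7) = 13)
Function('T')(Q) = Add(Rational(-4, 9), Mul(-1, Q))
Function('G')(W, M) = Add(M, W)
Add(-1148, Function('G')(Mul(Add(Function('g')(5, -3), 1), 3), Function('T')(I))) = Add(-1148, Add(Add(Rational(-4, 9), Mul(-1, 13)), Mul(Add(3, 1), 3))) = Add(-1148, Add(Add(Rational(-4, 9), -13), Mul(4, 3))) = Add(-1148, Add(Rational(-121, 9), 12)) = Add(-1148, Rational(-13, 9)) = Rational(-10345, 9)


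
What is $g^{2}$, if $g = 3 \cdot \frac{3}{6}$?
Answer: $\frac{9}{4} \approx 2.25$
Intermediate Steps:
$g = \frac{3}{2}$ ($g = 3 \cdot 3 \cdot \frac{1}{6} = 3 \cdot \frac{1}{2} = \frac{3}{2} \approx 1.5$)
$g^{2} = \left(\frac{3}{2}\right)^{2} = \frac{9}{4}$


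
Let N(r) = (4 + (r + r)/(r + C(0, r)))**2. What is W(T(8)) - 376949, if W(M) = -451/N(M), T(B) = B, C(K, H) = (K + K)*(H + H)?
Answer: -13570615/36 ≈ -3.7696e+5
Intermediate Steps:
C(K, H) = 4*H*K (C(K, H) = (2*K)*(2*H) = 4*H*K)
N(r) = 36 (N(r) = (4 + (r + r)/(r + 4*r*0))**2 = (4 + (2*r)/(r + 0))**2 = (4 + (2*r)/r)**2 = (4 + 2)**2 = 6**2 = 36)
W(M) = -451/36
W(T(8)) - 376949 = -451/36 - 376949 = -13570615/36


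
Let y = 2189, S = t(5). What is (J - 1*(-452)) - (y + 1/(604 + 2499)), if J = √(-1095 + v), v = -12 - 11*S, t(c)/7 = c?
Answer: -5389912/3103 + 2*I*√373 ≈ -1737.0 + 38.626*I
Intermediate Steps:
t(c) = 7*c
S = 35 (S = 7*5 = 35)
v = -397 (v = -12 - 11*35 = -12 - 385 = -397)
J = 2*I*√373 (J = √(-1095 - 397) = √(-1492) = 2*I*√373 ≈ 38.626*I)
(J - 1*(-452)) - (y + 1/(604 + 2499)) = (2*I*√373 - 1*(-452)) - (2189 + 1/(604 + 2499)) = (2*I*√373 + 452) - (2189 + 1/3103) = (452 + 2*I*√373) - (2189 + 1/3103) = (452 + 2*I*√373) - 1*6792468/3103 = (452 + 2*I*√373) - 6792468/3103 = -5389912/3103 + 2*I*√373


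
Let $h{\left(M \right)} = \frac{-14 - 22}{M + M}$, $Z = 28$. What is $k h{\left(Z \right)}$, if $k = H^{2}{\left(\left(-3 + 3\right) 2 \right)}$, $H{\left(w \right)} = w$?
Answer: $0$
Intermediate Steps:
$h{\left(M \right)} = - \frac{18}{M}$ ($h{\left(M \right)} = - \frac{36}{2 M} = - 36 \frac{1}{2 M} = - \frac{18}{M}$)
$k = 0$ ($k = \left(\left(-3 + 3\right) 2\right)^{2} = \left(0 \cdot 2\right)^{2} = 0^{2} = 0$)
$k h{\left(Z \right)} = 0 \left(- \frac{18}{28}\right) = 0 \left(\left(-18\right) \frac{1}{28}\right) = 0 \left(- \frac{9}{14}\right) = 0$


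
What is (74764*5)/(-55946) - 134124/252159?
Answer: -16960963114/2351214569 ≈ -7.2137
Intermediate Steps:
(74764*5)/(-55946) - 134124/252159 = 373820*(-1/55946) - 134124*1/252159 = -186910/27973 - 44708/84053 = -16960963114/2351214569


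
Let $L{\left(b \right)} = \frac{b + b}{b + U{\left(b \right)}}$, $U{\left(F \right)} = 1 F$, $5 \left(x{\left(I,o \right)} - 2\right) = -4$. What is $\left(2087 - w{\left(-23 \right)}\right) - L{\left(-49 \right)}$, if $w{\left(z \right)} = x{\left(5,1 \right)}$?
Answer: $\frac{10424}{5} \approx 2084.8$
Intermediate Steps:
$x{\left(I,o \right)} = \frac{6}{5}$ ($x{\left(I,o \right)} = 2 + \frac{1}{5} \left(-4\right) = 2 - \frac{4}{5} = \frac{6}{5}$)
$w{\left(z \right)} = \frac{6}{5}$
$U{\left(F \right)} = F$
$L{\left(b \right)} = 1$ ($L{\left(b \right)} = \frac{b + b}{b + b} = \frac{2 b}{2 b} = 2 b \frac{1}{2 b} = 1$)
$\left(2087 - w{\left(-23 \right)}\right) - L{\left(-49 \right)} = \left(2087 - \frac{6}{5}\right) - 1 = \frac{10429}{5} - 1 = \frac{10424}{5}$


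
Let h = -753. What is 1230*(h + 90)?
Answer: -815490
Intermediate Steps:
1230*(h + 90) = 1230*(-753 + 90) = 1230*(-663) = -815490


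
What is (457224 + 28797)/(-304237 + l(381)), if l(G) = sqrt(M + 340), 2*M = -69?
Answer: -98577047318/61706767909 - 162007*sqrt(1222)/61706767909 ≈ -1.5976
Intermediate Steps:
M = -69/2 (M = (1/2)*(-69) = -69/2 ≈ -34.500)
l(G) = sqrt(1222)/2 (l(G) = sqrt(-69/2 + 340) = sqrt(611/2) = sqrt(1222)/2)
(457224 + 28797)/(-304237 + l(381)) = (457224 + 28797)/(-304237 + sqrt(1222)/2) = 486021/(-304237 + sqrt(1222)/2)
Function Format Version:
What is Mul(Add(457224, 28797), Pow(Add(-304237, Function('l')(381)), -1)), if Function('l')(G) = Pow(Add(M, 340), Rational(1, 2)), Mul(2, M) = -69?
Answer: Add(Rational(-98577047318, 61706767909), Mul(Rational(-162007, 61706767909), Pow(1222, Rational(1, 2)))) ≈ -1.5976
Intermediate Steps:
M = Rational(-69, 2) (M = Mul(Rational(1, 2), -69) = Rational(-69, 2) ≈ -34.500)
Function('l')(G) = Mul(Rational(1, 2), Pow(1222, Rational(1, 2))) (Function('l')(G) = Pow(Add(Rational(-69, 2), 340), Rational(1, 2)) = Pow(Rational(611, 2), Rational(1, 2)) = Mul(Rational(1, 2), Pow(1222, Rational(1, 2))))
Mul(Add(457224, 28797), Pow(Add(-304237, Function('l')(381)), -1)) = Mul(Add(457224, 28797), Pow(Add(-304237, Mul(Rational(1, 2), Pow(1222, Rational(1, 2)))), -1)) = Mul(486021, Pow(Add(-304237, Mul(Rational(1, 2), Pow(1222, Rational(1, 2)))), -1))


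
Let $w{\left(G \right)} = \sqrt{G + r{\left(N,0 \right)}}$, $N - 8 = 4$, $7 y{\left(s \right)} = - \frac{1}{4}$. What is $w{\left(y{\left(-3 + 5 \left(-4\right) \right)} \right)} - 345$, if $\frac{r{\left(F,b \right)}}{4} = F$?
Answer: $-345 + \frac{\sqrt{9401}}{14} \approx -338.07$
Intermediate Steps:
$y{\left(s \right)} = - \frac{1}{28}$ ($y{\left(s \right)} = \frac{\left(-1\right) \frac{1}{4}}{7} = \frac{1}{7} \left(- \frac{1}{4}\right) = - \frac{1}{28}$)
$N = 12$ ($N = 8 + 4 = 12$)
$r{\left(F,b \right)} = 4 F$
$w{\left(G \right)} = \sqrt{48 + G}$ ($w{\left(G \right)} = \sqrt{G + 4 \cdot 12} = \sqrt{G + 48} = \sqrt{48 + G}$)
$w{\left(y{\left(-3 + 5 \left(-4\right) \right)} \right)} - 345 = \sqrt{48 - \frac{1}{28}} - 345 = \sqrt{\frac{1343}{28}} - 345 = \frac{\sqrt{9401}}{14} - 345 = -345 + \frac{\sqrt{9401}}{14}$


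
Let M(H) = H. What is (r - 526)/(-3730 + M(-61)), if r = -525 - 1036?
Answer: 2087/3791 ≈ 0.55051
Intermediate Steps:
r = -1561
(r - 526)/(-3730 + M(-61)) = (-1561 - 526)/(-3730 - 61) = -2087/(-3791) = -2087*(-1/3791) = 2087/3791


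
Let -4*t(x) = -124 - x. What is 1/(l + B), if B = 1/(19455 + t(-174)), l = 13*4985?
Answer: 38885/2519942427 ≈ 1.5431e-5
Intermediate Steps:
t(x) = 31 + x/4 (t(x) = -(-124 - x)/4 = 31 + x/4)
l = 64805
B = 2/38885 (B = 1/(19455 + (31 + (1/4)*(-174))) = 1/(19455 + (31 - 87/2)) = 1/(19455 - 25/2) = 1/(38885/2) = 2/38885 ≈ 5.1434e-5)
1/(l + B) = 1/(64805 + 2/38885) = 1/(2519942427/38885) = 38885/2519942427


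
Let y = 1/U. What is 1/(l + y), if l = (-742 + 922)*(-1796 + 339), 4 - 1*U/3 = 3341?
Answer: -10011/2625484861 ≈ -3.8130e-6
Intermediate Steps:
U = -10011 (U = 12 - 3*3341 = 12 - 10023 = -10011)
y = -1/10011 (y = 1/(-10011) = -1/10011 ≈ -9.9890e-5)
l = -262260 (l = 180*(-1457) = -262260)
1/(l + y) = 1/(-262260 - 1/10011) = 1/(-2625484861/10011) = -10011/2625484861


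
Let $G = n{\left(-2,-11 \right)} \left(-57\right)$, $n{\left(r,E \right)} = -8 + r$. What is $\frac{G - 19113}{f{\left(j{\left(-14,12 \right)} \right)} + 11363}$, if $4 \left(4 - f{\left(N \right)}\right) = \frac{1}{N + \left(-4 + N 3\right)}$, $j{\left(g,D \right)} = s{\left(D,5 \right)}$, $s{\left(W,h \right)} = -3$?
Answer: $- \frac{169536}{103927} \approx -1.6313$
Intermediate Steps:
$j{\left(g,D \right)} = -3$
$G = 570$ ($G = \left(-8 - 2\right) \left(-57\right) = \left(-10\right) \left(-57\right) = 570$)
$f{\left(N \right)} = 4 - \frac{1}{4 \left(-4 + 4 N\right)}$ ($f{\left(N \right)} = 4 - \frac{1}{4 \left(N + \left(-4 + N 3\right)\right)} = 4 - \frac{1}{4 \left(N + \left(-4 + 3 N\right)\right)} = 4 - \frac{1}{4 \left(-4 + 4 N\right)}$)
$\frac{G - 19113}{f{\left(j{\left(-14,12 \right)} \right)} + 11363} = \frac{570 - 19113}{\frac{-65 + 64 \left(-3\right)}{16 \left(-1 - 3\right)} + 11363} = - \frac{18543}{\frac{-65 - 192}{16 \left(-4\right)} + 11363} = - \frac{18543}{\frac{1}{16} \left(- \frac{1}{4}\right) \left(-257\right) + 11363} = - \frac{18543}{\frac{257}{64} + 11363} = - \frac{18543}{\frac{727489}{64}} = \left(-18543\right) \frac{64}{727489} = - \frac{169536}{103927}$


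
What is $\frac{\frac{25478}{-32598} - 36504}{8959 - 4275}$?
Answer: $- \frac{594991435}{76344516} \approx -7.7935$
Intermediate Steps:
$\frac{\frac{25478}{-32598} - 36504}{8959 - 4275} = \frac{25478 \left(- \frac{1}{32598}\right) - 36504}{4684} = \left(- \frac{12739}{16299} - 36504\right) \frac{1}{4684} = \left(- \frac{594991435}{16299}\right) \frac{1}{4684} = - \frac{594991435}{76344516}$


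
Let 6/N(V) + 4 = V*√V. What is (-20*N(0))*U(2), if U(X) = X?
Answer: 60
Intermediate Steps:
N(V) = 6/(-4 + V^(3/2)) (N(V) = 6/(-4 + V*√V) = 6/(-4 + V^(3/2)))
(-20*N(0))*U(2) = -120/(-4 + 0^(3/2))*2 = -120/(-4 + 0)*2 = -120/(-4)*2 = -120*(-1)/4*2 = -20*(-3/2)*2 = 30*2 = 60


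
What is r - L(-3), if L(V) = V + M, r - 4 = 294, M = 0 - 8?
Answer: 309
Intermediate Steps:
M = -8
r = 298 (r = 4 + 294 = 298)
L(V) = -8 + V (L(V) = V - 8 = -8 + V)
r - L(-3) = 298 - (-8 - 3) = 298 - 1*(-11) = 298 + 11 = 309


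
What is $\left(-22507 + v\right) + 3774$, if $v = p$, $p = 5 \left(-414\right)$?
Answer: $-20803$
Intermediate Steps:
$p = -2070$
$v = -2070$
$\left(-22507 + v\right) + 3774 = \left(-22507 - 2070\right) + 3774 = -24577 + 3774 = -20803$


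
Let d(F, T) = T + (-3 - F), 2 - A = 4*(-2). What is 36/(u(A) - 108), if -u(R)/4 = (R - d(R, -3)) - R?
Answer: -9/43 ≈ -0.20930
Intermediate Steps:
A = 10 (A = 2 - 4*(-2) = 2 - 1*(-8) = 2 + 8 = 10)
d(F, T) = -3 + T - F
u(R) = -24 - 4*R (u(R) = -4*((R - (-3 - 3 - R)) - R) = -4*((R - (-6 - R)) - R) = -4*((R + (6 + R)) - R) = -4*((6 + 2*R) - R) = -4*(6 + R) = -24 - 4*R)
36/(u(A) - 108) = 36/((-24 - 4*10) - 108) = 36/((-24 - 40) - 108) = 36/(-64 - 108) = 36/(-172) = -1/172*36 = -9/43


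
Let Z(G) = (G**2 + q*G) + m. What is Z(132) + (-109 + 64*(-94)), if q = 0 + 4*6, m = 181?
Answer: 14648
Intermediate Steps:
q = 24 (q = 0 + 24 = 24)
Z(G) = 181 + G**2 + 24*G (Z(G) = (G**2 + 24*G) + 181 = 181 + G**2 + 24*G)
Z(132) + (-109 + 64*(-94)) = (181 + 132**2 + 24*132) + (-109 + 64*(-94)) = (181 + 17424 + 3168) + (-109 - 6016) = 20773 - 6125 = 14648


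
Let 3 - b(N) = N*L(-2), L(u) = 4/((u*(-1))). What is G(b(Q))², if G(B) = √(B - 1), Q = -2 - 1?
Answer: 8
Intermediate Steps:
L(u) = -4/u (L(u) = 4/((-u)) = 4*(-1/u) = -4/u)
Q = -3
b(N) = 3 - 2*N (b(N) = 3 - N*(-4/(-2)) = 3 - N*(-4*(-½)) = 3 - N*2 = 3 - 2*N)
G(B) = √(-1 + B)
G(b(Q))² = (√(-1 + (3 - 2*(-3))))² = (√(-1 + (3 + 6)))² = (√(-1 + 9))² = (√8)² = (2*√2)² = 8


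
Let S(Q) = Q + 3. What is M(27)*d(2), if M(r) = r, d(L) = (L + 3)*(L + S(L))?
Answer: 945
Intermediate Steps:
S(Q) = 3 + Q
d(L) = (3 + L)*(3 + 2*L) (d(L) = (L + 3)*(L + (3 + L)) = (3 + L)*(3 + 2*L))
M(27)*d(2) = 27*(9 + 2*2**2 + 9*2) = 27*(9 + 2*4 + 18) = 27*(9 + 8 + 18) = 27*35 = 945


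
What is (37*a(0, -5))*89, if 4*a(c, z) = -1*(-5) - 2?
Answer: 9879/4 ≈ 2469.8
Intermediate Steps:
a(c, z) = ¾ (a(c, z) = (-1*(-5) - 2)/4 = (5 - 2)/4 = (¼)*3 = ¾)
(37*a(0, -5))*89 = (37*(¾))*89 = (111/4)*89 = 9879/4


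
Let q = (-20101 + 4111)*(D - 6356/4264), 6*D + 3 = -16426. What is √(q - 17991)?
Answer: √43789129 ≈ 6617.3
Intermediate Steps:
D = -16429/6 (D = -½ + (⅙)*(-16426) = -½ - 8213/3 = -16429/6 ≈ -2738.2)
q = 43807120 (q = (-20101 + 4111)*(-16429/6 - 6356/4264) = -15990*(-16429/6 - 6356*1/4264) = -15990*(-16429/6 - 1589/1066) = -15990*(-4380712/1599) = 43807120)
√(q - 17991) = √(43807120 - 17991) = √43789129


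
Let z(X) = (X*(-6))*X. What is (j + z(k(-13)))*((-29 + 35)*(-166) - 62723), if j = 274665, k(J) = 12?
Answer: -17446325919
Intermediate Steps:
z(X) = -6*X² (z(X) = (-6*X)*X = -6*X²)
(j + z(k(-13)))*((-29 + 35)*(-166) - 62723) = (274665 - 6*12²)*((-29 + 35)*(-166) - 62723) = (274665 - 6*144)*(6*(-166) - 62723) = (274665 - 864)*(-996 - 62723) = 273801*(-63719) = -17446325919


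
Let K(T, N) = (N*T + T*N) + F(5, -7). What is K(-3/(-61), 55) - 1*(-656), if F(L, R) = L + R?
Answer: 40224/61 ≈ 659.41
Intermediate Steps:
K(T, N) = -2 + 2*N*T (K(T, N) = (N*T + T*N) + (5 - 7) = (N*T + N*T) - 2 = 2*N*T - 2 = -2 + 2*N*T)
K(-3/(-61), 55) - 1*(-656) = (-2 + 2*55*(-3/(-61))) - 1*(-656) = (-2 + 2*55*(-3*(-1/61))) + 656 = (-2 + 2*55*(3/61)) + 656 = (-2 + 330/61) + 656 = 208/61 + 656 = 40224/61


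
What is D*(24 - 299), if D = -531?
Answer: 146025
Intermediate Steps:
D*(24 - 299) = -531*(24 - 299) = -531*(-275) = 146025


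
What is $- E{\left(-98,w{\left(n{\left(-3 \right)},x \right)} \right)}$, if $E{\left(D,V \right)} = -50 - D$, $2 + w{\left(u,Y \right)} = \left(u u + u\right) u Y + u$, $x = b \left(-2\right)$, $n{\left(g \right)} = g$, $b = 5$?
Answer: $-48$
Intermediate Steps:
$x = -10$ ($x = 5 \left(-2\right) = -10$)
$w{\left(u,Y \right)} = -2 + u + Y u \left(u + u^{2}\right)$ ($w{\left(u,Y \right)} = -2 + \left(\left(u u + u\right) u Y + u\right) = -2 + \left(\left(u^{2} + u\right) u Y + u\right) = -2 + \left(\left(u + u^{2}\right) u Y + u\right) = -2 + \left(u \left(u + u^{2}\right) Y + u\right) = -2 + \left(Y u \left(u + u^{2}\right) + u\right) = -2 + \left(u + Y u \left(u + u^{2}\right)\right) = -2 + u + Y u \left(u + u^{2}\right)$)
$- E{\left(-98,w{\left(n{\left(-3 \right)},x \right)} \right)} = - (-50 - -98) = - (-50 + 98) = \left(-1\right) 48 = -48$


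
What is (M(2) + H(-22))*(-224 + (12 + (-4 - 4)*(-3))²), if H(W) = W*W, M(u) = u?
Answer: 520992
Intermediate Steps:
H(W) = W²
(M(2) + H(-22))*(-224 + (12 + (-4 - 4)*(-3))²) = (2 + (-22)²)*(-224 + (12 + (-4 - 4)*(-3))²) = (2 + 484)*(-224 + (12 - 8*(-3))²) = 486*(-224 + (12 + 24)²) = 486*(-224 + 36²) = 486*(-224 + 1296) = 486*1072 = 520992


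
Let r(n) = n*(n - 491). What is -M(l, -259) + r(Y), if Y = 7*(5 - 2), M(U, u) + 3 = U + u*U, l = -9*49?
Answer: -123645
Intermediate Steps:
l = -441
M(U, u) = -3 + U + U*u (M(U, u) = -3 + (U + u*U) = -3 + (U + U*u) = -3 + U + U*u)
Y = 21 (Y = 7*3 = 21)
r(n) = n*(-491 + n)
-M(l, -259) + r(Y) = -(-3 - 441 - 441*(-259)) + 21*(-491 + 21) = -(-3 - 441 + 114219) + 21*(-470) = -1*113775 - 9870 = -113775 - 9870 = -123645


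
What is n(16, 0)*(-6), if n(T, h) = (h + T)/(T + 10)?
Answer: -48/13 ≈ -3.6923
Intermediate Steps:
n(T, h) = (T + h)/(10 + T)
n(16, 0)*(-6) = ((16 + 0)/(10 + 16))*(-6) = (16/26)*(-6) = ((1/26)*16)*(-6) = (8/13)*(-6) = -48/13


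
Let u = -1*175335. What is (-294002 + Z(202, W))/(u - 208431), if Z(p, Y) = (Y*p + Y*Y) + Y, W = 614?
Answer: -34606/63961 ≈ -0.54105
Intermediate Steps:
Z(p, Y) = Y + Y² + Y*p (Z(p, Y) = (Y*p + Y²) + Y = (Y² + Y*p) + Y = Y + Y² + Y*p)
u = -175335
(-294002 + Z(202, W))/(u - 208431) = (-294002 + 614*(1 + 614 + 202))/(-175335 - 208431) = (-294002 + 614*817)/(-383766) = (-294002 + 501638)*(-1/383766) = 207636*(-1/383766) = -34606/63961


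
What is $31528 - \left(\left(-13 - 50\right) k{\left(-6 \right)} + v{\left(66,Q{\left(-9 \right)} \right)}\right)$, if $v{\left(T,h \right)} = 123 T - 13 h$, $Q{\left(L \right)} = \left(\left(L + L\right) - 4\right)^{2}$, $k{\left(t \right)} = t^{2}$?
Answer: $31970$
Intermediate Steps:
$Q{\left(L \right)} = \left(-4 + 2 L\right)^{2}$ ($Q{\left(L \right)} = \left(2 L - 4\right)^{2} = \left(-4 + 2 L\right)^{2}$)
$v{\left(T,h \right)} = - 13 h + 123 T$
$31528 - \left(\left(-13 - 50\right) k{\left(-6 \right)} + v{\left(66,Q{\left(-9 \right)} \right)}\right) = 31528 - \left(\left(-13 - 50\right) \left(-6\right)^{2} + \left(- 13 \cdot 4 \left(-2 - 9\right)^{2} + 123 \cdot 66\right)\right) = 31528 - \left(\left(-63\right) 36 + \left(- 13 \cdot 4 \left(-11\right)^{2} + 8118\right)\right) = 31528 - \left(-2268 + \left(- 13 \cdot 4 \cdot 121 + 8118\right)\right) = 31528 - \left(-2268 + \left(\left(-13\right) 484 + 8118\right)\right) = 31528 - \left(-2268 + \left(-6292 + 8118\right)\right) = 31528 - \left(-2268 + 1826\right) = 31528 - -442 = 31528 + 442 = 31970$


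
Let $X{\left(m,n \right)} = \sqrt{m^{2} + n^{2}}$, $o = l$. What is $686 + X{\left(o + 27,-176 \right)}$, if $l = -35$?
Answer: $686 + 8 \sqrt{485} \approx 862.18$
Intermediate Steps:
$o = -35$
$686 + X{\left(o + 27,-176 \right)} = 686 + \sqrt{\left(-35 + 27\right)^{2} + \left(-176\right)^{2}} = 686 + \sqrt{\left(-8\right)^{2} + 30976} = 686 + \sqrt{64 + 30976} = 686 + \sqrt{31040} = 686 + 8 \sqrt{485}$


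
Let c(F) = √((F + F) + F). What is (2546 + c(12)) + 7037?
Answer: 9589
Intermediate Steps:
c(F) = √3*√F (c(F) = √(2*F + F) = √(3*F) = √3*√F)
(2546 + c(12)) + 7037 = (2546 + √3*√12) + 7037 = (2546 + √3*(2*√3)) + 7037 = (2546 + 6) + 7037 = 2552 + 7037 = 9589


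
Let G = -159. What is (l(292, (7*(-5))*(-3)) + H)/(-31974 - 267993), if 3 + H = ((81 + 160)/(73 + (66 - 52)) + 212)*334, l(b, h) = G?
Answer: -6226696/26097129 ≈ -0.23860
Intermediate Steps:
l(b, h) = -159
H = 6240529/87 (H = -3 + ((81 + 160)/(73 + (66 - 52)) + 212)*334 = -3 + (241/(73 + 14) + 212)*334 = -3 + (241/87 + 212)*334 = -3 + (18685/87)*334 = -3 + 6240790/87 = 6240529/87 ≈ 71730.)
(l(292, (7*(-5))*(-3)) + H)/(-31974 - 267993) = (-159 + 6240529/87)/(-31974 - 267993) = (6226696/87)/(-299967) = (6226696/87)*(-1/299967) = -6226696/26097129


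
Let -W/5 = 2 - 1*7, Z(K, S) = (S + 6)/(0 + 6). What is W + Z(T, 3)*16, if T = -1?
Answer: 49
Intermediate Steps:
Z(K, S) = 1 + S/6 (Z(K, S) = (6 + S)/6 = (6 + S)*(1/6) = 1 + S/6)
W = 25 (W = -5*(2 - 1*7) = -5*(2 - 7) = -5*(-5) = 25)
W + Z(T, 3)*16 = 25 + (1 + (1/6)*3)*16 = 25 + (1 + 1/2)*16 = 25 + (3/2)*16 = 25 + 24 = 49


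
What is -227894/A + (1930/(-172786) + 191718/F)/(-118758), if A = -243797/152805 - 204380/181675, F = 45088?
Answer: 11706525569871352381535730139/139745066403182591570592 ≈ 83771.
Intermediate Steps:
A = -604176847/222086787 (A = -243797*1/152805 - 204380*1/181675 = -243797/152805 - 40876/36335 = -604176847/222086787 ≈ -2.7205)
-227894/A + (1930/(-172786) + 191718/F)/(-118758) = -227894/(-604176847/222086787) + (1930/(-172786) + 191718/45088)/(-118758) = -227894*(-222086787/604176847) + (1930*(-1/172786) + 191718*(1/45088))*(-1/118758) = 50612246236578/604176847 + (-965/86393 + 95859/22544)*(-1/118758) = 50612246236578/604176847 + (8259791627/1947643792)*(-1/118758) = 50612246236578/604176847 - 8259791627/231298281450336 = 11706525569871352381535730139/139745066403182591570592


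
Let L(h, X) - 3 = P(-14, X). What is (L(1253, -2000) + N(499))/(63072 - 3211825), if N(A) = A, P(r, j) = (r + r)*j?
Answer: -56502/3148753 ≈ -0.017944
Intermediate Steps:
P(r, j) = 2*j*r (P(r, j) = (2*r)*j = 2*j*r)
L(h, X) = 3 - 28*X (L(h, X) = 3 + 2*X*(-14) = 3 - 28*X)
(L(1253, -2000) + N(499))/(63072 - 3211825) = ((3 - 28*(-2000)) + 499)/(63072 - 3211825) = ((3 + 56000) + 499)/(-3148753) = (56003 + 499)*(-1/3148753) = 56502*(-1/3148753) = -56502/3148753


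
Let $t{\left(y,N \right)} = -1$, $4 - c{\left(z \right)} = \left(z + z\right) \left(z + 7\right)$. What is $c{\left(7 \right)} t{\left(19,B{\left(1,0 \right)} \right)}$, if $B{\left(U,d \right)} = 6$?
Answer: $192$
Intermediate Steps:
$c{\left(z \right)} = 4 - 2 z \left(7 + z\right)$ ($c{\left(z \right)} = 4 - \left(z + z\right) \left(z + 7\right) = 4 - 2 z \left(7 + z\right)$)
$c{\left(7 \right)} t{\left(19,B{\left(1,0 \right)} \right)} = \left(4 - 98 - 2 \cdot 7^{2}\right) \left(-1\right) = \left(4 - 98 - 98\right) \left(-1\right) = \left(-192\right) \left(-1\right) = 192$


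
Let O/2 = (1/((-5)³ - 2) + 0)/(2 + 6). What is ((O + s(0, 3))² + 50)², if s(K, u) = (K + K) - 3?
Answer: 231917110880625/66597028096 ≈ 3482.4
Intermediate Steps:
s(K, u) = -3 + 2*K (s(K, u) = 2*K - 3 = -3 + 2*K)
O = -1/508 (O = 2*((1/((-5)³ - 2) + 0)/(2 + 6)) = 2*((1/(-125 - 2) + 0)/8) = 2*((1/(-127) + 0)*(⅛)) = 2*((-1/127 + 0)*(⅛)) = 2*(-1/127*⅛) = 2*(-1/1016) = -1/508 ≈ -0.0019685)
((O + s(0, 3))² + 50)² = ((-1/508 + (-3 + 2*0))² + 50)² = ((-1/508 + (-3 + 0))² + 50)² = ((-1/508 - 3)² + 50)² = ((-1525/508)² + 50)² = (2325625/258064 + 50)² = (15228825/258064)² = 231917110880625/66597028096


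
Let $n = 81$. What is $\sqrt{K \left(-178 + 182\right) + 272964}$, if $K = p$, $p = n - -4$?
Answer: $2 \sqrt{68326} \approx 522.79$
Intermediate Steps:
$p = 85$ ($p = 81 - -4 = 81 + 4 = 85$)
$K = 85$
$\sqrt{K \left(-178 + 182\right) + 272964} = \sqrt{85 \left(-178 + 182\right) + 272964} = \sqrt{85 \cdot 4 + 272964} = \sqrt{340 + 272964} = \sqrt{273304} = 2 \sqrt{68326}$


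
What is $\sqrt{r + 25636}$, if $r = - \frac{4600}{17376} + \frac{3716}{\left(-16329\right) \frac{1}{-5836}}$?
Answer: $\frac{\sqrt{104682842223070255}}{1970366} \approx 164.21$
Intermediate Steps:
$r = \frac{5232650433}{3940732}$ ($r = \left(-4600\right) \frac{1}{17376} + \frac{3716}{\left(-16329\right) \left(- \frac{1}{5836}\right)} = - \frac{575}{2172} + \frac{3716}{\frac{16329}{5836}} = - \frac{575}{2172} + 3716 \cdot \frac{5836}{16329} = - \frac{575}{2172} + \frac{21686576}{16329} = \frac{5232650433}{3940732} \approx 1327.8$)
$\sqrt{r + 25636} = \sqrt{\frac{5232650433}{3940732} + 25636} = \sqrt{\frac{106257255985}{3940732}} = \frac{\sqrt{104682842223070255}}{1970366}$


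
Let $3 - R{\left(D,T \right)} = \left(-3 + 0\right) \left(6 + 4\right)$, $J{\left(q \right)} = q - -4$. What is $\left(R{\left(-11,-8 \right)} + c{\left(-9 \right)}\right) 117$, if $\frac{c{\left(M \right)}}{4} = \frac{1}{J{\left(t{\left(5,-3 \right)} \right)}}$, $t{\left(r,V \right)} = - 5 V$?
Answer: $\frac{73827}{19} \approx 3885.6$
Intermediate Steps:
$J{\left(q \right)} = 4 + q$ ($J{\left(q \right)} = q + 4 = 4 + q$)
$R{\left(D,T \right)} = 33$ ($R{\left(D,T \right)} = 3 - \left(-3 + 0\right) \left(6 + 4\right) = 3 - \left(-3\right) 10 = 3 - -30 = 3 + 30 = 33$)
$c{\left(M \right)} = \frac{4}{19}$ ($c{\left(M \right)} = \frac{4}{4 - -15} = \frac{4}{4 + 15} = \frac{4}{19}$)
$\left(R{\left(-11,-8 \right)} + c{\left(-9 \right)}\right) 117 = \left(33 + \frac{4}{19}\right) 117 = \frac{631}{19} \cdot 117 = \frac{73827}{19}$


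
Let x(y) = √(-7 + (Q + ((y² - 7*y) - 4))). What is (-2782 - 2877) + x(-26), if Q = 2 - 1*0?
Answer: -5659 + √849 ≈ -5629.9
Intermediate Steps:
Q = 2 (Q = 2 + 0 = 2)
x(y) = √(-9 + y² - 7*y) (x(y) = √(-7 + (2 + ((y² - 7*y) - 4))) = √(-7 + (2 + (-4 + y² - 7*y))) = √(-7 + (-2 + y² - 7*y)) = √(-9 + y² - 7*y))
(-2782 - 2877) + x(-26) = (-2782 - 2877) + √(-9 + (-26)² - 7*(-26)) = -5659 + √(-9 + 676 + 182) = -5659 + √849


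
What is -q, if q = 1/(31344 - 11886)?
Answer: -1/19458 ≈ -5.1393e-5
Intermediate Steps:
q = 1/19458 ≈ 5.1393e-5
-q = -1*1/19458 = -1/19458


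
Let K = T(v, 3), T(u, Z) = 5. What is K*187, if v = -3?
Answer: 935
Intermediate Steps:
K = 5
K*187 = 5*187 = 935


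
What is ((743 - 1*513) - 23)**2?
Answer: 42849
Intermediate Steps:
((743 - 1*513) - 23)**2 = ((743 - 513) - 23)**2 = (230 - 23)**2 = 207**2 = 42849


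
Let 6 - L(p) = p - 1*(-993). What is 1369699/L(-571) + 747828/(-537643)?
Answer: -736720175905/223659488 ≈ -3293.9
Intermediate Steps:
L(p) = -987 - p (L(p) = 6 - (p - 1*(-993)) = 6 - (p + 993) = 6 - (993 + p) = 6 + (-993 - p) = -987 - p)
1369699/L(-571) + 747828/(-537643) = 1369699/(-987 - 1*(-571)) + 747828/(-537643) = 1369699/(-987 + 571) + 747828*(-1/537643) = 1369699/(-416) - 747828/537643 = 1369699*(-1/416) - 747828/537643 = -1369699/416 - 747828/537643 = -736720175905/223659488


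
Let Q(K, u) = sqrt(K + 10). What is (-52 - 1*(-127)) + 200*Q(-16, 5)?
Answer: 75 + 200*I*sqrt(6) ≈ 75.0 + 489.9*I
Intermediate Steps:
Q(K, u) = sqrt(10 + K)
(-52 - 1*(-127)) + 200*Q(-16, 5) = (-52 - 1*(-127)) + 200*sqrt(10 - 16) = (-52 + 127) + 200*sqrt(-6) = 75 + 200*(I*sqrt(6)) = 75 + 200*I*sqrt(6)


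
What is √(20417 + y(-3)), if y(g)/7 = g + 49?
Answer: √20739 ≈ 144.01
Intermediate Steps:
y(g) = 343 + 7*g (y(g) = 7*(g + 49) = 7*(49 + g) = 343 + 7*g)
√(20417 + y(-3)) = √(20417 + (343 + 7*(-3))) = √(20417 + (343 - 21)) = √(20417 + 322) = √20739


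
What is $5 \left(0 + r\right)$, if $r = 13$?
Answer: $65$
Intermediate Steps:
$5 \left(0 + r\right) = 5 \left(0 + 13\right) = 5 \cdot 13 = 65$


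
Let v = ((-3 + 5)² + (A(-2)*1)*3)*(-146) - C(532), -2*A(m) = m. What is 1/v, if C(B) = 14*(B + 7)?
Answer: -1/8568 ≈ -0.00011671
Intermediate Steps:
A(m) = -m/2
C(B) = 98 + 14*B (C(B) = 14*(7 + B) = 98 + 14*B)
v = -8568 (v = ((-3 + 5)² + (-½*(-2)*1)*3)*(-146) - (98 + 14*532) = (2² + (1*1)*3)*(-146) - (98 + 7448) = (4 + 1*3)*(-146) - 1*7546 = (4 + 3)*(-146) - 7546 = 7*(-146) - 7546 = -1022 - 7546 = -8568)
1/v = 1/(-8568) = -1/8568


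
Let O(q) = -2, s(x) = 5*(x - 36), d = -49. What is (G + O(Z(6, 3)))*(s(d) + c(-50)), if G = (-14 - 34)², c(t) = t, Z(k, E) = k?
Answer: -1093450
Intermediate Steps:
s(x) = -180 + 5*x (s(x) = 5*(-36 + x) = -180 + 5*x)
G = 2304 (G = (-48)² = 2304)
(G + O(Z(6, 3)))*(s(d) + c(-50)) = (2304 - 2)*((-180 + 5*(-49)) - 50) = 2302*((-180 - 245) - 50) = 2302*(-425 - 50) = 2302*(-475) = -1093450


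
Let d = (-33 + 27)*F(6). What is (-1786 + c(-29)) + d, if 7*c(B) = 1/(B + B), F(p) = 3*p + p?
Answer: -783581/406 ≈ -1930.0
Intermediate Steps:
F(p) = 4*p
c(B) = 1/(14*B) (c(B) = 1/(7*(B + B)) = 1/(7*((2*B))) = (1/(2*B))/7 = 1/(14*B))
d = -144 (d = (-33 + 27)*(4*6) = -6*24 = -144)
(-1786 + c(-29)) + d = (-1786 + (1/14)/(-29)) - 144 = (-1786 + (1/14)*(-1/29)) - 144 = (-1786 - 1/406) - 144 = -725117/406 - 144 = -783581/406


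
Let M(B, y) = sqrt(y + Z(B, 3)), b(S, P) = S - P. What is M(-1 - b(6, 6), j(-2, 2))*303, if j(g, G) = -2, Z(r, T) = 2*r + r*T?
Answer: 303*I*sqrt(7) ≈ 801.66*I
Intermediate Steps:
Z(r, T) = 2*r + T*r
M(B, y) = sqrt(y + 5*B) (M(B, y) = sqrt(y + B*(2 + 3)) = sqrt(y + B*5) = sqrt(y + 5*B))
M(-1 - b(6, 6), j(-2, 2))*303 = sqrt(-2 + 5*(-1 - (6 - 1*6)))*303 = sqrt(-2 + 5*(-1 - (6 - 6)))*303 = sqrt(-2 + 5*(-1 - 1*0))*303 = sqrt(-2 + 5*(-1 + 0))*303 = sqrt(-2 + 5*(-1))*303 = sqrt(-2 - 5)*303 = sqrt(-7)*303 = (I*sqrt(7))*303 = 303*I*sqrt(7)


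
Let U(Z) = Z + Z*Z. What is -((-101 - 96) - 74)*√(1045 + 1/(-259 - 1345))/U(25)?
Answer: 271*√672147779/521300 ≈ 13.478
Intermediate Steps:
U(Z) = Z + Z²
-((-101 - 96) - 74)*√(1045 + 1/(-259 - 1345))/U(25) = -((-101 - 96) - 74)*√(1045 + 1/(-259 - 1345))/((25*(1 + 25))) = -(-197 - 74)*√(1045 + 1/(-1604))/((25*26)) = -(-271)*√(1045 - 1/1604)/650 = -(-271)*√(1676179/1604)*(1/650) = -(-271)*(√672147779/802)*(1/650) = -(-271)*√672147779/521300 = 271*√672147779/521300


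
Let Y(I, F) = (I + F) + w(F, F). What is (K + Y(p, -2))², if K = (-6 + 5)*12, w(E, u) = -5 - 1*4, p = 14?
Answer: 81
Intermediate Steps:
w(E, u) = -9 (w(E, u) = -5 - 4 = -9)
Y(I, F) = -9 + F + I (Y(I, F) = (I + F) - 9 = (F + I) - 9 = -9 + F + I)
K = -12 (K = -1*12 = -12)
(K + Y(p, -2))² = (-12 + (-9 - 2 + 14))² = (-12 + 3)² = (-9)² = 81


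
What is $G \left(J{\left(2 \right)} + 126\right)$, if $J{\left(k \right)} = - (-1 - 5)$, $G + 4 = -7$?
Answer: $-1452$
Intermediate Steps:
$G = -11$ ($G = -4 - 7 = -11$)
$J{\left(k \right)} = 6$ ($J{\left(k \right)} = \left(-1\right) \left(-6\right) = 6$)
$G \left(J{\left(2 \right)} + 126\right) = - 11 \left(6 + 126\right) = \left(-11\right) 132 = -1452$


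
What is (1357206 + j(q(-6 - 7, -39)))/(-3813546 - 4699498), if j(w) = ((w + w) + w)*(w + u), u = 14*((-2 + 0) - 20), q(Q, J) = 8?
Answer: -675003/4256522 ≈ -0.15858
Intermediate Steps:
u = -308 (u = 14*(-2 - 20) = 14*(-22) = -308)
j(w) = 3*w*(-308 + w) (j(w) = ((w + w) + w)*(w - 308) = (2*w + w)*(-308 + w) = (3*w)*(-308 + w) = 3*w*(-308 + w))
(1357206 + j(q(-6 - 7, -39)))/(-3813546 - 4699498) = (1357206 + 3*8*(-308 + 8))/(-3813546 - 4699498) = (1357206 + 3*8*(-300))/(-8513044) = (1357206 - 7200)*(-1/8513044) = 1350006*(-1/8513044) = -675003/4256522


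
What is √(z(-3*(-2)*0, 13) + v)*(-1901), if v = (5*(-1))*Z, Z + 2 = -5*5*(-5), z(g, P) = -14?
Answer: -1901*I*√629 ≈ -47677.0*I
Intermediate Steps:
Z = 123 (Z = -2 - 5*5*(-5) = -2 - 25*(-5) = -2 + 125 = 123)
v = -615 (v = (5*(-1))*123 = -5*123 = -615)
√(z(-3*(-2)*0, 13) + v)*(-1901) = √(-14 - 615)*(-1901) = √(-629)*(-1901) = (I*√629)*(-1901) = -1901*I*√629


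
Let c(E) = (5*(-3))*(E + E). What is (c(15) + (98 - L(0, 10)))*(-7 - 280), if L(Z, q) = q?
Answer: 103894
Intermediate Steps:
c(E) = -30*E
(c(15) + (98 - L(0, 10)))*(-7 - 280) = (-30*15 + (98 - 1*10))*(-7 - 280) = (-450 + (98 - 10))*(-287) = (-450 + 88)*(-287) = -362*(-287) = 103894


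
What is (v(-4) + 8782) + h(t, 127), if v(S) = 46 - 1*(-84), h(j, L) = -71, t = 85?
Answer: 8841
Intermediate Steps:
v(S) = 130 (v(S) = 46 + 84 = 130)
(v(-4) + 8782) + h(t, 127) = (130 + 8782) - 71 = 8912 - 71 = 8841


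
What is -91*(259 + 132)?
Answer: -35581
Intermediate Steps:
-91*(259 + 132) = -91*391 = -35581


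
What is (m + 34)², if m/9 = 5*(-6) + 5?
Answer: 36481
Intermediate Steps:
m = -225 (m = 9*(5*(-6) + 5) = 9*(-30 + 5) = 9*(-25) = -225)
(m + 34)² = (-225 + 34)² = (-191)² = 36481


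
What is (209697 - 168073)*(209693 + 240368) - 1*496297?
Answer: 18732842767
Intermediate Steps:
(209697 - 168073)*(209693 + 240368) - 1*496297 = 41624*450061 - 496297 = 18733339064 - 496297 = 18732842767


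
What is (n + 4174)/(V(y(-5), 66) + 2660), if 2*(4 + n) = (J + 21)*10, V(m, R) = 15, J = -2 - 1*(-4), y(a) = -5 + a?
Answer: 857/535 ≈ 1.6019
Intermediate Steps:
J = 2 (J = -2 + 4 = 2)
n = 111 (n = -4 + ((2 + 21)*10)/2 = -4 + (23*10)/2 = -4 + (½)*230 = -4 + 115 = 111)
(n + 4174)/(V(y(-5), 66) + 2660) = (111 + 4174)/(15 + 2660) = 4285/2675 = 4285*(1/2675) = 857/535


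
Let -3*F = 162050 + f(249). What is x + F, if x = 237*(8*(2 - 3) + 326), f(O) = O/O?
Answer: 21349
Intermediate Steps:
f(O) = 1
F = -54017 (F = -(162050 + 1)/3 = -1/3*162051 = -54017)
x = 75366 (x = 237*(8*(-1) + 326) = 237*(-8 + 326) = 237*318 = 75366)
x + F = 75366 - 54017 = 21349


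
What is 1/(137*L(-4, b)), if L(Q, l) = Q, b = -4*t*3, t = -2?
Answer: -1/548 ≈ -0.0018248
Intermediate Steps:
b = 24 (b = -4*(-2)*3 = 8*3 = 24)
1/(137*L(-4, b)) = 1/(137*(-4)) = 1/(-548) = -1/548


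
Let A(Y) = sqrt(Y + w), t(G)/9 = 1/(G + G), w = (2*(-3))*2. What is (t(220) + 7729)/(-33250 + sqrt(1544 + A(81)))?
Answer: -3400769/(440*(33250 - sqrt(1544 + sqrt(69)))) ≈ -0.23273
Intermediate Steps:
w = -12 (w = -6*2 = -12)
t(G) = 9/(2*G) (t(G) = 9/(G + G) = 9/((2*G)) = 9*(1/(2*G)) = 9/(2*G))
A(Y) = sqrt(-12 + Y) (A(Y) = sqrt(Y - 12) = sqrt(-12 + Y))
(t(220) + 7729)/(-33250 + sqrt(1544 + A(81))) = ((9/2)/220 + 7729)/(-33250 + sqrt(1544 + sqrt(-12 + 81))) = ((9/2)*(1/220) + 7729)/(-33250 + sqrt(1544 + sqrt(69))) = (9/440 + 7729)/(-33250 + sqrt(1544 + sqrt(69))) = 3400769/(440*(-33250 + sqrt(1544 + sqrt(69))))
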